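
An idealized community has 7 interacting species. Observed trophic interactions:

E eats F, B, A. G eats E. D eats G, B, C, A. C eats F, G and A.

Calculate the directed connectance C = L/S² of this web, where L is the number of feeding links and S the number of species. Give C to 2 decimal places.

The web has S = 7 species and L = 11 feeding links.
C = L / S² = 11 / 49 = 0.2245 ≈ 0.22.

C = 0.22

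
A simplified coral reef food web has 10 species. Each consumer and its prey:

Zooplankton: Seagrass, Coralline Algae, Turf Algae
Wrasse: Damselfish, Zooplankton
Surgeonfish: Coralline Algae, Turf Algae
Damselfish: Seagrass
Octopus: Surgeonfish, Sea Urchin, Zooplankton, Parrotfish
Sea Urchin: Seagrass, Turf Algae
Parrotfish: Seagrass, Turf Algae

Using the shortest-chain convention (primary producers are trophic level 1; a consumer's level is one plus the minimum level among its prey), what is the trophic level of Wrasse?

Seagrass is a producer → level 1.
Damselfish eats Seagrass → level 2.
Wrasse eats Damselfish → level 3.
No prey of Wrasse is below level 2, so 3 is the minimum.

Trophic level 3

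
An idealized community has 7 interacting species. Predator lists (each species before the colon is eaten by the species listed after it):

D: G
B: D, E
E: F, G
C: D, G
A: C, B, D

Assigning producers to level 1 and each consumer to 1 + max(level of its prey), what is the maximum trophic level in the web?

Producers (level 1): A.
A → B → E → F gives F level 4.
No species has a prey at level 4, so no species reaches level 5.

4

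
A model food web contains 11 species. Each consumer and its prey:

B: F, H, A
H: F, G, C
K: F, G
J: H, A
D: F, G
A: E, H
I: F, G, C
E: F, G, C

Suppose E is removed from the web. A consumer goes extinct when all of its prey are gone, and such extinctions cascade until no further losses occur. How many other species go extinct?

Remove E.
Every predator of it retains at least one other prey: A still has H.
No consumer loses all prey, so no secondary extinctions occur.

0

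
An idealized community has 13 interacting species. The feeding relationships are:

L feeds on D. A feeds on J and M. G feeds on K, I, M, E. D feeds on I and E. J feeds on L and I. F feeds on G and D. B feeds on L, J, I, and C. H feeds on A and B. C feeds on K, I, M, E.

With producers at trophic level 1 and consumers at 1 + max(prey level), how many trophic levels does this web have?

Producers (level 1): K, I, E, M.
I → D → L → J → A → H gives H level 6.
No species has a prey at level 6, so no species reaches level 7.

6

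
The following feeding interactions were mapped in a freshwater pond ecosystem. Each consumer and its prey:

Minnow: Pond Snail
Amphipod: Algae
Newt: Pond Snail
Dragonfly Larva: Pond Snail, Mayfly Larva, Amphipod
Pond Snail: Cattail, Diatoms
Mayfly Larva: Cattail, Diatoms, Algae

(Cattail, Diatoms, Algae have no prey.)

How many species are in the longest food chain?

One longest chain: Cattail → Pond Snail → Minnow.
It has 3 species and 2 links.

3 species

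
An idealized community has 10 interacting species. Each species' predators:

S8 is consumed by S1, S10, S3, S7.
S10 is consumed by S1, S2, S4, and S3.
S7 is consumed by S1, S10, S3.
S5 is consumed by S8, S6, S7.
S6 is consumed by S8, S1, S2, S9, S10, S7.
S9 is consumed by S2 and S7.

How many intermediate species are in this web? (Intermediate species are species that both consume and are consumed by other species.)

Intermediate species (has both prey and predators): S6, S8, S9, S7, S10.
Count: 5.

5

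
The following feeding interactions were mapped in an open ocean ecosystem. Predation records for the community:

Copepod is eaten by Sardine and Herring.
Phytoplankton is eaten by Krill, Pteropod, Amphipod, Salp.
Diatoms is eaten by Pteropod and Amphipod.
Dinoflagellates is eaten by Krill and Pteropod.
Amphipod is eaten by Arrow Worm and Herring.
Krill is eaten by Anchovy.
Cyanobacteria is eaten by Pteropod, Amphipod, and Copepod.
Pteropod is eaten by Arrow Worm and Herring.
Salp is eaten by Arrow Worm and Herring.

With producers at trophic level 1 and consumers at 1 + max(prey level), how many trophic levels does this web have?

Producers (level 1): Diatoms, Phytoplankton, Cyanobacteria, Dinoflagellates.
Phytoplankton → Krill → Anchovy gives Anchovy level 3.
No species has a prey at level 3, so no species reaches level 4.

3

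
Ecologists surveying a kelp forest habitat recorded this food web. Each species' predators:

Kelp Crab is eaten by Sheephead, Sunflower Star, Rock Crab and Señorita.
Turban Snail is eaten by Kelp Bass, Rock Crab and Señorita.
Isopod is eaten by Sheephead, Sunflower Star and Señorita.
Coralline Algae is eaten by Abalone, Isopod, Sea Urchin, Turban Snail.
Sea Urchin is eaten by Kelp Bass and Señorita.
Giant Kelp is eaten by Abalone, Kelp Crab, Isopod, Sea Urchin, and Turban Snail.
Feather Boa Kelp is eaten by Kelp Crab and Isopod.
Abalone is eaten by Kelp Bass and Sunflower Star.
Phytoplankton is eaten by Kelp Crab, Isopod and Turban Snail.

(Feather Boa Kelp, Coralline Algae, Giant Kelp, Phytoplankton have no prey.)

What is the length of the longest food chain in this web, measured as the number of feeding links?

One longest chain: Coralline Algae → Abalone → Sunflower Star.
It has 3 species and 2 links.

2 links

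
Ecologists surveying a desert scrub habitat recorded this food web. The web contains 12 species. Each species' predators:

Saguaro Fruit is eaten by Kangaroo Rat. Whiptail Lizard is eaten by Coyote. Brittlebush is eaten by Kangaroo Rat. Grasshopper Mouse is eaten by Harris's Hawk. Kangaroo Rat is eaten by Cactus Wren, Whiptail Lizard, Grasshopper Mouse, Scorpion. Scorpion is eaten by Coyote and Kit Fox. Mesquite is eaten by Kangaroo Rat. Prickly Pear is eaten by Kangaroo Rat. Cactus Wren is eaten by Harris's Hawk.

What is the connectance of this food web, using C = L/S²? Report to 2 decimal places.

C = 0.09

The web has S = 12 species and L = 13 feeding links.
C = L / S² = 13 / 144 = 0.0903 ≈ 0.09.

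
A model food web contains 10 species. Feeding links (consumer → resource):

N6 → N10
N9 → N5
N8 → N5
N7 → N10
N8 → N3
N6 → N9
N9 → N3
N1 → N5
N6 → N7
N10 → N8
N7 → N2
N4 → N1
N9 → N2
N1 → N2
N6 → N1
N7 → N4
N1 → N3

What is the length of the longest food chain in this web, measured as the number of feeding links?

One longest chain: N5 → N8 → N10 → N7 → N6.
It has 5 species and 4 links.

4 links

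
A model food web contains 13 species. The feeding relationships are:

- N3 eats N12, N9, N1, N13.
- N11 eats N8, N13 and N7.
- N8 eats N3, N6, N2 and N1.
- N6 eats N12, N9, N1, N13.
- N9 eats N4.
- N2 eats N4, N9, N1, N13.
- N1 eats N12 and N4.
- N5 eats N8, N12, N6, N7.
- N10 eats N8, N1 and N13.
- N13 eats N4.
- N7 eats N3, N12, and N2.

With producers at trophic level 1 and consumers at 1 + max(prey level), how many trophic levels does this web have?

Producers (level 1): N12, N4.
N4 → N9 → N6 → N8 → N5 gives N5 level 5.
No species has a prey at level 5, so no species reaches level 6.

5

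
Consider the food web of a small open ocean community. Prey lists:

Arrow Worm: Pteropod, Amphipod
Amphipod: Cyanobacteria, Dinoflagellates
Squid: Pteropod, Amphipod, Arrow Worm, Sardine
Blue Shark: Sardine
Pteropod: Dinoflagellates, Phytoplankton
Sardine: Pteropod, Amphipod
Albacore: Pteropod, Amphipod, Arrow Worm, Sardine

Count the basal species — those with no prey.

3

Basal species (no prey listed): Cyanobacteria, Dinoflagellates, Phytoplankton.
Count: 3.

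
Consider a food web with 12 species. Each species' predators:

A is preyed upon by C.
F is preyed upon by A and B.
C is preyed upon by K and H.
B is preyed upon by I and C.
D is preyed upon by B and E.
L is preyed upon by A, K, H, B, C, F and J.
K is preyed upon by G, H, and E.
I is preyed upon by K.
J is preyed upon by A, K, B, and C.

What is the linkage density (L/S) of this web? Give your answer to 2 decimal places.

There are L = 24 links among S = 12 species.
L/S = 24/12 = 2.0000 ≈ 2.00.

L/S = 2.00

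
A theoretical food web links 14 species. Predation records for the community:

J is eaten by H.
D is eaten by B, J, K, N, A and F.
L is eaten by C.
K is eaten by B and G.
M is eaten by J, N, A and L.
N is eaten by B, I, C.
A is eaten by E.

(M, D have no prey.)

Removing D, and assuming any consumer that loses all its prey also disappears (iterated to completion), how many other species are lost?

Remove D.
Round 1: F (all prey gone), K (all prey gone) → extinct.
Round 2: G (all prey gone) → extinct.
No further losses. Total secondary extinctions: 3.

3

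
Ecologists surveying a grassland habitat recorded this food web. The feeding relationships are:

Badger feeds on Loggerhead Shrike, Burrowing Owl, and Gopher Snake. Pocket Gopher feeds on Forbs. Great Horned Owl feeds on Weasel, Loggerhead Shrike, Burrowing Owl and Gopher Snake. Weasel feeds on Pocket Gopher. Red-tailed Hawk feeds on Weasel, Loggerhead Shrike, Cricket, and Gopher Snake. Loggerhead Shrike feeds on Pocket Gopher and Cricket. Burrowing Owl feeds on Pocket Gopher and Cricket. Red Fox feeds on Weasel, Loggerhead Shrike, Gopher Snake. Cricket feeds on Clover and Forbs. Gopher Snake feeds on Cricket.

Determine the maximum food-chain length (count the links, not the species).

3 links

One longest chain: Forbs → Pocket Gopher → Loggerhead Shrike → Red-tailed Hawk.
It has 4 species and 3 links.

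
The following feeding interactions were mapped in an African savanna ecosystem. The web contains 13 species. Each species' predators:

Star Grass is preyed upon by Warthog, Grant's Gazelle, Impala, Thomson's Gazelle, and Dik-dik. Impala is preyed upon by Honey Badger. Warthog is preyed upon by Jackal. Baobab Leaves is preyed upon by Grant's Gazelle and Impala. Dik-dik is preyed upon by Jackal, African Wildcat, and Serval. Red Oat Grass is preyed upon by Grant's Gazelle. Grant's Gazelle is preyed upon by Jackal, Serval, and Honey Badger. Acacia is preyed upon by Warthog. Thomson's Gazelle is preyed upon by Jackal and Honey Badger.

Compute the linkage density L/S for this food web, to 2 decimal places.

L/S = 1.46

There are L = 19 links among S = 13 species.
L/S = 19/13 = 1.4615 ≈ 1.46.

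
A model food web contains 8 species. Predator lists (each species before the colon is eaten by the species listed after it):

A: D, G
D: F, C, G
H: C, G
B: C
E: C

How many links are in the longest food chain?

2 links

One longest chain: A → D → F.
It has 3 species and 2 links.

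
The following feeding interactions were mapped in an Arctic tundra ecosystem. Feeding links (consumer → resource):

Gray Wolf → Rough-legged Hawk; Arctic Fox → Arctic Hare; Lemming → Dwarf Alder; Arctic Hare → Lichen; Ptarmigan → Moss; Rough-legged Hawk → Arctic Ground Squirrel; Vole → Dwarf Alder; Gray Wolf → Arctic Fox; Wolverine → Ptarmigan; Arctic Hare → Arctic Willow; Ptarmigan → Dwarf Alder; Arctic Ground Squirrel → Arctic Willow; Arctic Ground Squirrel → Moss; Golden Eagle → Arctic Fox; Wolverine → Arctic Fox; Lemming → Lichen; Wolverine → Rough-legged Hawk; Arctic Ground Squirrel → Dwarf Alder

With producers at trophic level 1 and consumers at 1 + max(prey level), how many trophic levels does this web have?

4

Producers (level 1): Dwarf Alder, Arctic Willow, Moss, Lichen.
Dwarf Alder → Arctic Ground Squirrel → Rough-legged Hawk → Gray Wolf gives Gray Wolf level 4.
No species has a prey at level 4, so no species reaches level 5.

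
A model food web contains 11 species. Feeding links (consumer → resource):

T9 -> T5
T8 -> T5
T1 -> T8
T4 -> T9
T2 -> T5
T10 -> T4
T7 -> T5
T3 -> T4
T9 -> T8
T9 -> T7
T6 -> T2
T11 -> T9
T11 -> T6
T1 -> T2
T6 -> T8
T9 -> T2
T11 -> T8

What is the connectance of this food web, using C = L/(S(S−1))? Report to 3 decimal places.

C = 0.155

The web has S = 11 species and L = 17 feeding links.
C = L / (S(S−1)) = 17 / 110 = 0.1545 ≈ 0.155.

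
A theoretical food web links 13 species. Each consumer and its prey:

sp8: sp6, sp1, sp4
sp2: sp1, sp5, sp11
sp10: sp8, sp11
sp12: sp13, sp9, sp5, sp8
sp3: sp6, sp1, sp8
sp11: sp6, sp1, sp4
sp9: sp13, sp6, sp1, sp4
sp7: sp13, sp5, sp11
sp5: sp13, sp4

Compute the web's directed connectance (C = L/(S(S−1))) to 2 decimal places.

C = 0.17

The web has S = 13 species and L = 27 feeding links.
C = L / (S(S−1)) = 27 / 156 = 0.1731 ≈ 0.17.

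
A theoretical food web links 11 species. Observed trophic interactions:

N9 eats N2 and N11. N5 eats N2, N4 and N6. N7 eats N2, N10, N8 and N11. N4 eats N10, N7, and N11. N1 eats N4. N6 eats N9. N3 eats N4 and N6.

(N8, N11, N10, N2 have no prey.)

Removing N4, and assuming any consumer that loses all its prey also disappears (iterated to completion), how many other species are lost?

Remove N4.
Round 1: N1 (all prey gone) → extinct.
No further losses. Total secondary extinctions: 1.

1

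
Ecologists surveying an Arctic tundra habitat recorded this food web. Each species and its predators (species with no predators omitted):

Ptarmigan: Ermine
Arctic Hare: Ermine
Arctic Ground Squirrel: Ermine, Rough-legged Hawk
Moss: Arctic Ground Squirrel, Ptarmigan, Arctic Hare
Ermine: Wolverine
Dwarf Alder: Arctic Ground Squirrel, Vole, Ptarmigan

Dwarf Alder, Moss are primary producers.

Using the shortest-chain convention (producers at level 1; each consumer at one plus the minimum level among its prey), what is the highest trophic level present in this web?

4

Producers (level 1): Dwarf Alder, Moss.
Following each consumer down to its lowest-level prey: Dwarf Alder → Arctic Ground Squirrel → Ermine → Wolverine (levels 1 through 4).
All prey of Wolverine (Ermine 3) are at level 3 or above, so Wolverine is at level 1 + 3 = 4.
Every consumer has at least one prey at level 3 or below, so none exceeds level 4.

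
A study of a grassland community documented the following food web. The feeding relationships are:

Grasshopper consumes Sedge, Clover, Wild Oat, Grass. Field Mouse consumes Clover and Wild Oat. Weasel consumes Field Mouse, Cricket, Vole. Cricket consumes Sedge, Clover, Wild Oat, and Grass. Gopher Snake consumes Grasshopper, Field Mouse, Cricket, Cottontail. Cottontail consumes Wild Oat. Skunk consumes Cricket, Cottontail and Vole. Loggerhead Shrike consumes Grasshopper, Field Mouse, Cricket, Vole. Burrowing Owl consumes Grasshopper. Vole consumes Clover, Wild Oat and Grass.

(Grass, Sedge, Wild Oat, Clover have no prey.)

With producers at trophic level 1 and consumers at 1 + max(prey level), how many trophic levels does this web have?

3

Producers (level 1): Grass, Sedge, Wild Oat, Clover.
Grass → Vole → Skunk gives Skunk level 3.
No species has a prey at level 3, so no species reaches level 4.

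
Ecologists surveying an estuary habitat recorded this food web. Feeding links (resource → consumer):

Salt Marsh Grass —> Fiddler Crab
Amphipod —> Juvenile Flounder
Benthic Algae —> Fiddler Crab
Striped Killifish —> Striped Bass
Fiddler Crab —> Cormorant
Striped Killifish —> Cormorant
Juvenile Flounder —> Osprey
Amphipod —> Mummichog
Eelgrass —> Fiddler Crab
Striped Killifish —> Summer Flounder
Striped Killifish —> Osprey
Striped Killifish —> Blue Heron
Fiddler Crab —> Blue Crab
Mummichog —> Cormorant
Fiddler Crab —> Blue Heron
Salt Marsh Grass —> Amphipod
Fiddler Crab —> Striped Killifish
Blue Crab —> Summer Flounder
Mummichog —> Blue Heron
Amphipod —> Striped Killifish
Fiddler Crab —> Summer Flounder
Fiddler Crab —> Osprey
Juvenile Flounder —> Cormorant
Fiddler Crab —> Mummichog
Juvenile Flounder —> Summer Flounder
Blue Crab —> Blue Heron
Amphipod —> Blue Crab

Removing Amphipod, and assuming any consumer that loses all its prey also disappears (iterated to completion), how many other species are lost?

1

Remove Amphipod.
Round 1: Juvenile Flounder (all prey gone) → extinct.
No further losses. Total secondary extinctions: 1.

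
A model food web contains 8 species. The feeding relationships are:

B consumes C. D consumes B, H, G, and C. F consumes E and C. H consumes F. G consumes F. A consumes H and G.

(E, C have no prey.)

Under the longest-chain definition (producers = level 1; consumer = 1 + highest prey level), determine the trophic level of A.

Trophic level 4

E is a producer → level 1.
F eats E (level 1); other prey at levels: C 1 → level 2.
G eats F → level 3.
A eats G (level 3); other prey at levels: H 3 → level 4.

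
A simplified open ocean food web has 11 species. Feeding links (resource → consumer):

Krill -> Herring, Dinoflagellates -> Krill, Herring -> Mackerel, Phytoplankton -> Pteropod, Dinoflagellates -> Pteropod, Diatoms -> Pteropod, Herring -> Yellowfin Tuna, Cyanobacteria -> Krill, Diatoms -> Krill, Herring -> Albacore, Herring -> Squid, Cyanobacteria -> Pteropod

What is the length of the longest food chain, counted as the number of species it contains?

One longest chain: Diatoms → Krill → Herring → Squid.
It has 4 species and 3 links.

4 species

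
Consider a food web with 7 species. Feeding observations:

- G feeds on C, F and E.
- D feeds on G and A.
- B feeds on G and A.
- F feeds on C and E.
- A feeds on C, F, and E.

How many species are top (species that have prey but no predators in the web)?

2

Top species (has prey, but nothing eats it): D, B.
Count: 2.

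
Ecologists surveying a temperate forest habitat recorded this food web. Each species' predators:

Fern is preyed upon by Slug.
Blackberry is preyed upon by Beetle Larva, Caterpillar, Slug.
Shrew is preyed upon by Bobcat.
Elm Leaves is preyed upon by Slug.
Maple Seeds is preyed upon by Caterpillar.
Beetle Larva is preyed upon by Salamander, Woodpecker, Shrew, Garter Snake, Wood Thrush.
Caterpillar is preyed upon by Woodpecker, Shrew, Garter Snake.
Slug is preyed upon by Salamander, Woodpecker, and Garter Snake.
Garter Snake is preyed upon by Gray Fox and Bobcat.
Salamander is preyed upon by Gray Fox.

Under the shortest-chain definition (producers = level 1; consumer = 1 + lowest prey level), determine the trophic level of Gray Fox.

Trophic level 4

Elm Leaves is a producer → level 1.
Slug eats Elm Leaves → level 2.
Salamander eats Slug → level 3.
Gray Fox eats Salamander → level 4.
No prey of Gray Fox is below level 3, so 4 is the minimum.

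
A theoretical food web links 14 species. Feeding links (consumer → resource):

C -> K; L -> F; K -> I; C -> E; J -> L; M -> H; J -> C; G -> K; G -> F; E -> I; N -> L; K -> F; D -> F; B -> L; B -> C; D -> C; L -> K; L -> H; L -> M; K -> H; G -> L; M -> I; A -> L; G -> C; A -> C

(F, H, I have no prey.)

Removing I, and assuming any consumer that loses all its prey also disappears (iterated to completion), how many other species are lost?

Remove I.
Round 1: E (all prey gone) → extinct.
No further losses. Total secondary extinctions: 1.

1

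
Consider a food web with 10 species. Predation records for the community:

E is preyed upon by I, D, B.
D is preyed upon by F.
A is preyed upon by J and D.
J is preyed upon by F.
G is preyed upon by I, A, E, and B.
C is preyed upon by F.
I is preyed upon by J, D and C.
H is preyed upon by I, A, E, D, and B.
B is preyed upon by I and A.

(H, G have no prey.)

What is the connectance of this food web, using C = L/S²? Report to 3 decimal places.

C = 0.220

The web has S = 10 species and L = 22 feeding links.
C = L / S² = 22 / 100 = 0.2200 ≈ 0.220.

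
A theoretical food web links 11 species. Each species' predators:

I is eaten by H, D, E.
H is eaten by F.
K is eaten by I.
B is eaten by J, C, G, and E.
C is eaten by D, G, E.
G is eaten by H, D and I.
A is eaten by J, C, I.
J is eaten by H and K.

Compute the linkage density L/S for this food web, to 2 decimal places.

L/S = 1.82

There are L = 20 links among S = 11 species.
L/S = 20/11 = 1.8182 ≈ 1.82.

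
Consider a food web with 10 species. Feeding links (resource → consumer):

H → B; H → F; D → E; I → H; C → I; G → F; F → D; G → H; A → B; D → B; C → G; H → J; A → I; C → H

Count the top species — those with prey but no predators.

3

Top species (has prey, but nothing eats it): J, E, B.
Count: 3.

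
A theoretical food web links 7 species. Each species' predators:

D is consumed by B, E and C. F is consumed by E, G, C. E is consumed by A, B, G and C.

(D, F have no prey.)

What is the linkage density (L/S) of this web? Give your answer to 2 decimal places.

L/S = 1.43

There are L = 10 links among S = 7 species.
L/S = 10/7 = 1.4286 ≈ 1.43.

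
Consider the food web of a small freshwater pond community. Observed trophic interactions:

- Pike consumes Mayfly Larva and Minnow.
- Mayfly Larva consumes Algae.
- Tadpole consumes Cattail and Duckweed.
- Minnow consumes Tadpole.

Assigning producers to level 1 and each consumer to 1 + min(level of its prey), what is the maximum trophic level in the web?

3

Producers (level 1): Algae, Cattail, Duckweed.
Following each consumer down to its lowest-level prey: Cattail → Tadpole → Minnow (levels 1 through 3).
All prey of Minnow (Tadpole 2) are at level 2 or above, so Minnow is at level 1 + 2 = 3.
Every consumer has at least one prey at level 2 or below, so none exceeds level 3.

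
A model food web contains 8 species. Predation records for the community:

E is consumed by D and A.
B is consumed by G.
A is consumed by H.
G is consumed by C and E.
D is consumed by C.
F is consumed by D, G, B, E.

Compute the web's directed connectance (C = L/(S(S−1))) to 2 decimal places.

The web has S = 8 species and L = 11 feeding links.
C = L / (S(S−1)) = 11 / 56 = 0.1964 ≈ 0.20.

C = 0.20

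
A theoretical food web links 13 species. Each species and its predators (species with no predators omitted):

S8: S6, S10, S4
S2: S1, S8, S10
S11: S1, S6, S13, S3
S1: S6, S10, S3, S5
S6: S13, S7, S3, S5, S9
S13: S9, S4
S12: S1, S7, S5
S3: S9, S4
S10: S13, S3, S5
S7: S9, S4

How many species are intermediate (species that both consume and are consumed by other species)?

Intermediate species (has both prey and predators): S1, S8, S6, S10, S13, S7, S3.
Count: 7.

7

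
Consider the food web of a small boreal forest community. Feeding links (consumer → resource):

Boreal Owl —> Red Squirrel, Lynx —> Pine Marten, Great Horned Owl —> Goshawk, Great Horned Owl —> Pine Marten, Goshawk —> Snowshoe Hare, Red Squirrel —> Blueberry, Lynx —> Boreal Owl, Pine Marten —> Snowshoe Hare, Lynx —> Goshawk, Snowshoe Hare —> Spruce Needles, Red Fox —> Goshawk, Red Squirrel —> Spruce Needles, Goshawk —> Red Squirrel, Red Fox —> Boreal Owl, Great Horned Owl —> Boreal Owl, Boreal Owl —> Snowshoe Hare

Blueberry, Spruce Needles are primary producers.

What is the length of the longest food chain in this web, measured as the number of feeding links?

3 links

One longest chain: Spruce Needles → Snowshoe Hare → Goshawk → Great Horned Owl.
It has 4 species and 3 links.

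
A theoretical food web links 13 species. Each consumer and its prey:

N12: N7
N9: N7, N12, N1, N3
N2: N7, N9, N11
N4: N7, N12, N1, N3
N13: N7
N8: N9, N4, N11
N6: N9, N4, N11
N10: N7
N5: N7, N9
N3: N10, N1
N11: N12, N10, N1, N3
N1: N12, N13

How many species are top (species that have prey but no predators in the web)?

4

Top species (has prey, but nothing eats it): N8, N5, N2, N6.
Count: 4.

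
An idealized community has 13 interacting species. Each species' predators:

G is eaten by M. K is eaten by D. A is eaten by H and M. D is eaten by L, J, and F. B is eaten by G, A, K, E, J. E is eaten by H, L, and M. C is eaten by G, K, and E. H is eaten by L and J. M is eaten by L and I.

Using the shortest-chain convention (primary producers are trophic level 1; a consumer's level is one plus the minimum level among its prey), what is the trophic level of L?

B is a producer → level 1.
E eats B → level 2.
L eats E → level 3.
No prey of L is below level 2, so 3 is the minimum.

Trophic level 3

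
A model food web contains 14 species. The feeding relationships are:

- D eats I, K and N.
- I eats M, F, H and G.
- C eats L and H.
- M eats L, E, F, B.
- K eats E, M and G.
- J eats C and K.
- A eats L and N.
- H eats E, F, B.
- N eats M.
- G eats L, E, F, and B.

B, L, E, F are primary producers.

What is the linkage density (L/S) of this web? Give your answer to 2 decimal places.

There are L = 28 links among S = 14 species.
L/S = 28/14 = 2.0000 ≈ 2.00.

L/S = 2.00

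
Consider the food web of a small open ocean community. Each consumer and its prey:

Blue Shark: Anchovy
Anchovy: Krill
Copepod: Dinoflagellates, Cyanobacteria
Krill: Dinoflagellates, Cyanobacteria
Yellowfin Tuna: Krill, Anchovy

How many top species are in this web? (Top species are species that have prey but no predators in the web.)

Top species (has prey, but nothing eats it): Copepod, Yellowfin Tuna, Blue Shark.
Count: 3.

3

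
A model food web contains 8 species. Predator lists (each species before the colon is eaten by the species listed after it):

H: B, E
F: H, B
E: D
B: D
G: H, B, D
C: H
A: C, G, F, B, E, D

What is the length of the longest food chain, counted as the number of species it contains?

5 species

One longest chain: A → C → H → B → D.
It has 5 species and 4 links.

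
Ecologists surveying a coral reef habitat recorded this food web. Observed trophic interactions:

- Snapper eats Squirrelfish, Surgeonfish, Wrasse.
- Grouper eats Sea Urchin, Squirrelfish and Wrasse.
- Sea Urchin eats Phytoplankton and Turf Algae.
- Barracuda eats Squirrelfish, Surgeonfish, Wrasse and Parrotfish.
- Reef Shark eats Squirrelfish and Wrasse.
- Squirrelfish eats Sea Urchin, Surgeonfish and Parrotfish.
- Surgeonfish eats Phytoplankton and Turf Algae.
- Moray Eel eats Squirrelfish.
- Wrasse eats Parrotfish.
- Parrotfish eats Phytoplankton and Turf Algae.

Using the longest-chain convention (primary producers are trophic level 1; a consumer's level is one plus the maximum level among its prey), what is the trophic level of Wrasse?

Turf Algae is a producer → level 1.
Parrotfish eats Turf Algae (level 1); other prey at levels: Phytoplankton 1 → level 2.
Wrasse eats Parrotfish → level 3.

Trophic level 3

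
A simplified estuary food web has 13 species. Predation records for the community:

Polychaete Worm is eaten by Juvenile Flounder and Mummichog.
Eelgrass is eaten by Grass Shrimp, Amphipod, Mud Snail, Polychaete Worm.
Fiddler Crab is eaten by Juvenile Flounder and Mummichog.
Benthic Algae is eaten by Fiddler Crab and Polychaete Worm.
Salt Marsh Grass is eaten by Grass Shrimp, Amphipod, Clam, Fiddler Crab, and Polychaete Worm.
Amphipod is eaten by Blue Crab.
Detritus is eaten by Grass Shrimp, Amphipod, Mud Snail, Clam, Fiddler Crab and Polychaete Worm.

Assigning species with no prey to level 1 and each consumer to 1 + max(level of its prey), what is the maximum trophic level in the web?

3

Basal resources (level 1): Benthic Algae, Eelgrass, Detritus, Salt Marsh Grass.
Benthic Algae → Polychaete Worm → Juvenile Flounder gives Juvenile Flounder level 3.
No species has a prey at level 3, so no species reaches level 4.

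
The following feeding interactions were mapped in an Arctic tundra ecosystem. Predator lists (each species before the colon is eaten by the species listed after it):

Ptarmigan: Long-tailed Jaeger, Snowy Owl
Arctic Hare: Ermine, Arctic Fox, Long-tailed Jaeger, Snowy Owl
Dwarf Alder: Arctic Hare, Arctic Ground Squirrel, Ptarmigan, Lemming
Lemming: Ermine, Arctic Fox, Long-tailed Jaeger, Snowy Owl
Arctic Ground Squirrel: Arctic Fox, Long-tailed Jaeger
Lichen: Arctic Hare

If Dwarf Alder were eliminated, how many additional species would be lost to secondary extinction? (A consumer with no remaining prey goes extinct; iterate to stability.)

3

Remove Dwarf Alder.
Round 1: Arctic Ground Squirrel (all prey gone), Ptarmigan (all prey gone), Lemming (all prey gone) → extinct.
No further losses. Total secondary extinctions: 3.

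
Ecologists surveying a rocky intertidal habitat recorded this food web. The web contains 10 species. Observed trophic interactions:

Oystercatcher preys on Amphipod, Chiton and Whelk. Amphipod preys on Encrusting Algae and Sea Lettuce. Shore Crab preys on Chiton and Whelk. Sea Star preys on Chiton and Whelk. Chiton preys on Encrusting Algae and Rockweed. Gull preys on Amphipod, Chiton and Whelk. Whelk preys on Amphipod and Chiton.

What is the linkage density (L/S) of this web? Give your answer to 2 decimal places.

There are L = 16 links among S = 10 species.
L/S = 16/10 = 1.6000 ≈ 1.60.

L/S = 1.60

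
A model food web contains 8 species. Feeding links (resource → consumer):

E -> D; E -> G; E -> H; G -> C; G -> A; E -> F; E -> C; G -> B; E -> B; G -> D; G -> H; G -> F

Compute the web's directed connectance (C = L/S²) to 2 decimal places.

The web has S = 8 species and L = 12 feeding links.
C = L / S² = 12 / 64 = 0.1875 ≈ 0.19.

C = 0.19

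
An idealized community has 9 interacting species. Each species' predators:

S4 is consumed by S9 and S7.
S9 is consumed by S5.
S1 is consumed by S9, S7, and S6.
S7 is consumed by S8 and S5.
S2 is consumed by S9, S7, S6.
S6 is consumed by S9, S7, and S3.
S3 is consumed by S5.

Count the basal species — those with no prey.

3

Basal species (no prey listed): S1, S2, S4.
Count: 3.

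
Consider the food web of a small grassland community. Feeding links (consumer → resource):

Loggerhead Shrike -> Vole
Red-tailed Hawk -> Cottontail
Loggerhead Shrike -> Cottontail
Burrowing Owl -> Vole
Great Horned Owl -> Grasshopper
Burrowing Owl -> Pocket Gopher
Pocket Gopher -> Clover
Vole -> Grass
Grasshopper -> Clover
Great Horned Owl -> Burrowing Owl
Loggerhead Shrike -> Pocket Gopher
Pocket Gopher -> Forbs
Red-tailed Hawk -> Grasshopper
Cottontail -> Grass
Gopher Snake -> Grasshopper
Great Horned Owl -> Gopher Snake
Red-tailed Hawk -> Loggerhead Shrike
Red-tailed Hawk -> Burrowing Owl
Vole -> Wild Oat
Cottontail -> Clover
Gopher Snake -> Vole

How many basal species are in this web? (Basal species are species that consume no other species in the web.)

4

Basal species (no prey listed): Clover, Forbs, Grass, Wild Oat.
Count: 4.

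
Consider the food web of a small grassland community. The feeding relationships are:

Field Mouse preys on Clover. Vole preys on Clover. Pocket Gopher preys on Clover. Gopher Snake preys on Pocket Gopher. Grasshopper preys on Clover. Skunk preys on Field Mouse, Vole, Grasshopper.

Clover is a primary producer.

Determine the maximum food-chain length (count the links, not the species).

2 links

One longest chain: Clover → Pocket Gopher → Gopher Snake.
It has 3 species and 2 links.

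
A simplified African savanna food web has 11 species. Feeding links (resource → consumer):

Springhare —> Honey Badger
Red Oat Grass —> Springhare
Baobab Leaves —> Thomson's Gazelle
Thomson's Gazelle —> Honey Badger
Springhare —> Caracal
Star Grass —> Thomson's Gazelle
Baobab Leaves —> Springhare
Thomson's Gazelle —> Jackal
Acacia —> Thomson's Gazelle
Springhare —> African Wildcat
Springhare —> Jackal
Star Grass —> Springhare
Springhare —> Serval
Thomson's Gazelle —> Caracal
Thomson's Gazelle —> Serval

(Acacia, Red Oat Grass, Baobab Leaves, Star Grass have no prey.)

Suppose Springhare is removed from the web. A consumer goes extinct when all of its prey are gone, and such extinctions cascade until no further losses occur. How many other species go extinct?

1

Remove Springhare.
Round 1: African Wildcat (all prey gone) → extinct.
No further losses. Total secondary extinctions: 1.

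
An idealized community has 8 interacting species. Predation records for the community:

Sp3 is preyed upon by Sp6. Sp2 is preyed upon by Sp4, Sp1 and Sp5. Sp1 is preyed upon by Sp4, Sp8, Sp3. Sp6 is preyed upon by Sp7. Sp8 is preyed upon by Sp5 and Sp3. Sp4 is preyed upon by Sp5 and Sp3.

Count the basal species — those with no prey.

Basal species (no prey listed): Sp2.
Count: 1.

1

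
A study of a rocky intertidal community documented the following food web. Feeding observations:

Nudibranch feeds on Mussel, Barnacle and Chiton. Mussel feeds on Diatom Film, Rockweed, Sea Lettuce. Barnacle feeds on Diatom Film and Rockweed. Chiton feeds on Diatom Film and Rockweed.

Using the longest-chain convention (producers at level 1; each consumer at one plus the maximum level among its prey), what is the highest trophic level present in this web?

3

Producers (level 1): Sea Lettuce, Rockweed, Diatom Film.
Sea Lettuce → Mussel → Nudibranch gives Nudibranch level 3.
No species has a prey at level 3, so no species reaches level 4.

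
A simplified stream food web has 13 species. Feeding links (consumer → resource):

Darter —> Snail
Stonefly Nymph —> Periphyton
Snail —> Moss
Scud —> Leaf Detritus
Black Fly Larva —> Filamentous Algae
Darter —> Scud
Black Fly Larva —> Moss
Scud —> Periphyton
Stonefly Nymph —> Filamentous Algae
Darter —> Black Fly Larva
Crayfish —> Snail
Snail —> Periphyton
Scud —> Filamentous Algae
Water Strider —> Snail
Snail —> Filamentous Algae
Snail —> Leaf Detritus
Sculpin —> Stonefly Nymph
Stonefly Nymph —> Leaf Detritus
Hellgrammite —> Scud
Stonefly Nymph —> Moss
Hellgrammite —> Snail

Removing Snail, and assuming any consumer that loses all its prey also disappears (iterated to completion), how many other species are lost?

2

Remove Snail.
Round 1: Water Strider (all prey gone), Crayfish (all prey gone) → extinct.
No further losses. Total secondary extinctions: 2.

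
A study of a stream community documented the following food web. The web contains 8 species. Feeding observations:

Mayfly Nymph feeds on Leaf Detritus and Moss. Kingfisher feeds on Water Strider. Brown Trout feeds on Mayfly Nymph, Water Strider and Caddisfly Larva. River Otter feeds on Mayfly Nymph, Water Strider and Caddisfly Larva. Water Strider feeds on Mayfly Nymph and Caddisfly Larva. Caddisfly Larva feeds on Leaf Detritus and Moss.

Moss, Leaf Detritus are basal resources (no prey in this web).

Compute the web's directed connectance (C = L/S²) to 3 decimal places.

C = 0.203

The web has S = 8 species and L = 13 feeding links.
C = L / S² = 13 / 64 = 0.2031 ≈ 0.203.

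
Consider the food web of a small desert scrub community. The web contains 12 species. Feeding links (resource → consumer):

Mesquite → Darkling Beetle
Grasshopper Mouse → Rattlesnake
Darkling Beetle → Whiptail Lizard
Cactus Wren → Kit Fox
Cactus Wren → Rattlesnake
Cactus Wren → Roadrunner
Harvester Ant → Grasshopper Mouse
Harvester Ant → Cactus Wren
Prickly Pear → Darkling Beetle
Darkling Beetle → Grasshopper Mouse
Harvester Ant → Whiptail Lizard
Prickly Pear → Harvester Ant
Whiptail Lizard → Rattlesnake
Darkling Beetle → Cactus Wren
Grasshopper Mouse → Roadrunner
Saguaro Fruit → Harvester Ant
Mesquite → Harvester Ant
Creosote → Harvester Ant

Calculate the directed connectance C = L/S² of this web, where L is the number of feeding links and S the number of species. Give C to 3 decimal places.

C = 0.125

The web has S = 12 species and L = 18 feeding links.
C = L / S² = 18 / 144 = 0.1250 ≈ 0.125.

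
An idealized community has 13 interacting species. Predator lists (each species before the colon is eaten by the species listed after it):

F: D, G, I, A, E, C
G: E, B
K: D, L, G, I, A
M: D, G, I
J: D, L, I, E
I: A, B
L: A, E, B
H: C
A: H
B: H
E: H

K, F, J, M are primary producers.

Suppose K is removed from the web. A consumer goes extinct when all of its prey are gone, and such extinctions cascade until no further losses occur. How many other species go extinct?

0

Remove K.
Every predator of it retains at least one other prey: D still has F, J, M; L still has J; G still has F, M; I still has F, J, M; A still has F, L, I.
No consumer loses all prey, so no secondary extinctions occur.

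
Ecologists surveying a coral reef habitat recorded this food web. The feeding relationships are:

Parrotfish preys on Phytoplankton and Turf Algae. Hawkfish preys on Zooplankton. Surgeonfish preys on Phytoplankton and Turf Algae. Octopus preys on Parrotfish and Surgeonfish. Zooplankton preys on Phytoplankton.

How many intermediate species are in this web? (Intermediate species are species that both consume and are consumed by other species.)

3

Intermediate species (has both prey and predators): Zooplankton, Parrotfish, Surgeonfish.
Count: 3.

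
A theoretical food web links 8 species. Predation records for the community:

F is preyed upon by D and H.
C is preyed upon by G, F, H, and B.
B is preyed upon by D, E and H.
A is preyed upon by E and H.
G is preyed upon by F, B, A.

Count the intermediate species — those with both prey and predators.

Intermediate species (has both prey and predators): G, F, B, A.
Count: 4.

4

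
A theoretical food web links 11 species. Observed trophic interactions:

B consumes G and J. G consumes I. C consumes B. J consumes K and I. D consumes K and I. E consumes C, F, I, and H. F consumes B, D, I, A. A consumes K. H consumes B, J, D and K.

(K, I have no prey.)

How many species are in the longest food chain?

One longest chain: K → J → B → C → E.
It has 5 species and 4 links.

5 species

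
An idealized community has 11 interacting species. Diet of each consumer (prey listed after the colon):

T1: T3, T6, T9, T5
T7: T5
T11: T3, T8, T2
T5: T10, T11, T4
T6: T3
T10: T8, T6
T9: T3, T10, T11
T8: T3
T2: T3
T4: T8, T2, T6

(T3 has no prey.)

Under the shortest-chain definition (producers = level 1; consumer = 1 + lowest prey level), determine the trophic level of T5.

T3 is a producer → level 1.
T11 eats T3 → level 2.
T5 eats T11 → level 3.
No prey of T5 is below level 2, so 3 is the minimum.

Trophic level 3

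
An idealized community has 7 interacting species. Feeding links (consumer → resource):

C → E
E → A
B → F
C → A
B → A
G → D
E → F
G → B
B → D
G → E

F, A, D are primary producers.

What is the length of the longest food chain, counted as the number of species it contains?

3 species

One longest chain: F → E → G.
It has 3 species and 2 links.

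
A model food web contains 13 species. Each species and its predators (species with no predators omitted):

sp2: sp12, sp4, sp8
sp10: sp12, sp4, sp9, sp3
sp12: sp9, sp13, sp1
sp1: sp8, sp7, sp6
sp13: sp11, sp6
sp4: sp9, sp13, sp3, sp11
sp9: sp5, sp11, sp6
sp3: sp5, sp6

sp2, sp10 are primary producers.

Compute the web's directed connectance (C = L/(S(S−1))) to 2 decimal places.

C = 0.15

The web has S = 13 species and L = 24 feeding links.
C = L / (S(S−1)) = 24 / 156 = 0.1538 ≈ 0.15.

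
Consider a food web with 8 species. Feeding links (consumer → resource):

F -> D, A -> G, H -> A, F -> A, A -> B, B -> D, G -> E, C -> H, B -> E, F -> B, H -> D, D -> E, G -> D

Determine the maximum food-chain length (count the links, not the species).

5 links

One longest chain: E → D → B → A → H → C.
It has 6 species and 5 links.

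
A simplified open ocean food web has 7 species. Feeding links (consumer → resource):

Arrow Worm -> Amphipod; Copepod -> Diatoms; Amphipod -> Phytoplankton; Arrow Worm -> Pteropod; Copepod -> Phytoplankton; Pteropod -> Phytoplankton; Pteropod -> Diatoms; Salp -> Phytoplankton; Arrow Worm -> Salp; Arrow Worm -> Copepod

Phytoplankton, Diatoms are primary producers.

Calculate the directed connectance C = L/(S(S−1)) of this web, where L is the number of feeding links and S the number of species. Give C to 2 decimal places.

The web has S = 7 species and L = 10 feeding links.
C = L / (S(S−1)) = 10 / 42 = 0.2381 ≈ 0.24.

C = 0.24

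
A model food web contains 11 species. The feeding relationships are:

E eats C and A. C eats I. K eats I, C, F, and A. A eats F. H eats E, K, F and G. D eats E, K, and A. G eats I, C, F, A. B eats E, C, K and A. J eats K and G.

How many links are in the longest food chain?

3 links

One longest chain: F → A → E → B.
It has 4 species and 3 links.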